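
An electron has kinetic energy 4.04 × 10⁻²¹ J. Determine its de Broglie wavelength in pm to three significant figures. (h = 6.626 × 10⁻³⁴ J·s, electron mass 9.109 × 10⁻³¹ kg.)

p = √(2mKE) = √(2 × 9.109 × 10⁻³¹ × 4.040 × 10⁻²¹) = 8.579 × 10⁻²⁶ kg·m/s.
λ = h/p = 6.626 × 10⁻³⁴ / 8.579 × 10⁻²⁶ = 7.72 × 10⁻⁹ m = 7720 pm.

λ = 7720 pm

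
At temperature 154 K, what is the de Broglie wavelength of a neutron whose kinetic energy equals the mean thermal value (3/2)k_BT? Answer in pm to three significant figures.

KE = (3/2)k_BT = 1.5 × 1.381 × 10⁻²³ × 154 = 3.190 × 10⁻²¹ J.
p = √(2mKE) = √(2 × 1.675 × 10⁻²⁷ × 3.190 × 10⁻²¹) = 3.269 × 10⁻²⁴ kg·m/s.
λ = h/p = 2.03 × 10⁻¹⁰ m = 203 pm.

λ = 203 pm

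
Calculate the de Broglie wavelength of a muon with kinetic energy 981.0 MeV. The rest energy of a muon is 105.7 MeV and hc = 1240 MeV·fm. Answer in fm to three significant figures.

λ = 1.15 fm

Total energy E = KE + m₀c² = 981.0 + 105.7 = 1086.7 MeV.
(pc)² = E² − (m₀c²)² = (1086.7)² − (105.7)² = 1.170 × 10⁶ MeV², so pc = 1082 MeV.
λ = hc/(pc) = 1240 MeV·fm / 1082 MeV = 1.15 fm.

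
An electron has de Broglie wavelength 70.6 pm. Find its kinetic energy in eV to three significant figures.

KE = 302 eV

p = h/λ = 6.626 × 10⁻³⁴ / 7.060 × 10⁻¹¹ = 9.385 × 10⁻²⁴ kg·m/s.
KE = p²/(2m) = (9.385 × 10⁻²⁴)² / (2 × 9.109 × 10⁻³¹) = 4.835 × 10⁻¹⁷ J = 302 eV.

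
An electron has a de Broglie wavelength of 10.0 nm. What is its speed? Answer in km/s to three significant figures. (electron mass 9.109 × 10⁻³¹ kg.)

v = 72.7 km/s

p = h/λ = 6.626 × 10⁻³⁴ / 1.000 × 10⁻⁸ = 6.626 × 10⁻²⁶ kg·m/s.
v = p/m = 6.626 × 10⁻²⁶ / 9.109 × 10⁻³¹ = 7.27 × 10⁴ m/s = 72.7 km/s.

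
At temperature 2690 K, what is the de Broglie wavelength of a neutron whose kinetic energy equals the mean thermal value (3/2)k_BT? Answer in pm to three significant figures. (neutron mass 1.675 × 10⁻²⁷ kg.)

λ = 48.5 pm

KE = (3/2)k_BT = 1.5 × 1.381 × 10⁻²³ × 2690 = 5.572 × 10⁻²⁰ J.
p = √(2mKE) = √(2 × 1.675 × 10⁻²⁷ × 5.572 × 10⁻²⁰) = 1.366 × 10⁻²³ kg·m/s.
λ = h/p = 4.85 × 10⁻¹¹ m = 48.5 pm.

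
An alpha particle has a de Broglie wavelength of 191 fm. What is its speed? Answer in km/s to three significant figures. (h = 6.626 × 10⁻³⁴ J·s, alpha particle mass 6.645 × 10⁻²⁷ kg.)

v = 522 km/s

p = h/λ = 6.626 × 10⁻³⁴ / 1.910 × 10⁻¹³ = 3.469 × 10⁻²¹ kg·m/s.
v = p/m = 3.469 × 10⁻²¹ / 6.645 × 10⁻²⁷ = 5.22 × 10⁵ m/s = 522 km/s.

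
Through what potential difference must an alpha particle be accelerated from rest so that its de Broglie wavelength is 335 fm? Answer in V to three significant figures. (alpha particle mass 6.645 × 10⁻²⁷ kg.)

p = h/λ = 6.626 × 10⁻³⁴ / 3.350 × 10⁻¹³ = 1.978 × 10⁻²¹ kg·m/s.
KE = p²/(2m) = 2.944 × 10⁻¹⁶ J.
V = KE/2e = 2.944 × 10⁻¹⁶ / (2 × 1.602 × 10⁻¹⁹) = 919 V.

V = 919 V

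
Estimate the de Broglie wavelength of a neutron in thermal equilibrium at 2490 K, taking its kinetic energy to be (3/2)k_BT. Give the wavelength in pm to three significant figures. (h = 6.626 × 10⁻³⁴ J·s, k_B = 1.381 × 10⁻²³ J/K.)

KE = (3/2)k_BT = 1.5 × 1.381 × 10⁻²³ × 2490 = 5.158 × 10⁻²⁰ J.
p = √(2mKE) = √(2 × 1.675 × 10⁻²⁷ × 5.158 × 10⁻²⁰) = 1.315 × 10⁻²³ kg·m/s.
λ = h/p = 5.04 × 10⁻¹¹ m = 50.4 pm.

λ = 50.4 pm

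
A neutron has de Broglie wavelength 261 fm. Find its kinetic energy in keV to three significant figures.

p = h/λ = 6.626 × 10⁻³⁴ / 2.610 × 10⁻¹³ = 2.539 × 10⁻²¹ kg·m/s.
KE = p²/(2m) = (2.539 × 10⁻²¹)² / (2 × 1.675 × 10⁻²⁷) = 1.924 × 10⁻¹⁵ J = 12.0 keV.

KE = 12.0 keV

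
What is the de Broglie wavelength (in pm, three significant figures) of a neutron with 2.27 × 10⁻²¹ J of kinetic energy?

λ = 240 pm

p = √(2mKE) = √(2 × 1.675 × 10⁻²⁷ × 2.270 × 10⁻²¹) = 2.758 × 10⁻²⁴ kg·m/s.
λ = h/p = 6.626 × 10⁻³⁴ / 2.758 × 10⁻²⁴ = 2.40 × 10⁻¹⁰ m = 240 pm.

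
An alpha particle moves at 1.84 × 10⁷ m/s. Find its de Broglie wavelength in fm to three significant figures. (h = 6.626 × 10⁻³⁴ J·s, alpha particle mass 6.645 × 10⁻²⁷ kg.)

λ = 5.42 fm

p = mv = 6.645 × 10⁻²⁷ × 1.84 × 10⁷ = 1.223 × 10⁻¹⁹ kg·m/s.
λ = h/p = 6.626 × 10⁻³⁴ / 1.223 × 10⁻¹⁹ = 5.42 × 10⁻¹⁵ m = 5.42 fm.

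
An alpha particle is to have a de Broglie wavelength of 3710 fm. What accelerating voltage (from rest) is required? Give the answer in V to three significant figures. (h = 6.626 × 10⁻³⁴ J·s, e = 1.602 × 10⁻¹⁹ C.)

V = 7.49 V

p = h/λ = 6.626 × 10⁻³⁴ / 3.710 × 10⁻¹² = 1.786 × 10⁻²² kg·m/s.
KE = p²/(2m) = 2.400 × 10⁻¹⁸ J.
V = KE/2e = 2.400 × 10⁻¹⁸ / (2 × 1.602 × 10⁻¹⁹) = 7.49 V.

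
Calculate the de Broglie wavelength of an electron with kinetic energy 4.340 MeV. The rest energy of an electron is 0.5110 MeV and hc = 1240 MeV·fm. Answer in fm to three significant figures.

Total energy E = KE + m₀c² = 4.340 + 0.5110 = 4.8510 MeV.
(pc)² = E² − (m₀c²)² = (4.8510)² − (0.5110)² = 23.27 MeV², so pc = 4.824 MeV.
λ = hc/(pc) = 1240 MeV·fm / 4.824 MeV = 257 fm.

λ = 257 fm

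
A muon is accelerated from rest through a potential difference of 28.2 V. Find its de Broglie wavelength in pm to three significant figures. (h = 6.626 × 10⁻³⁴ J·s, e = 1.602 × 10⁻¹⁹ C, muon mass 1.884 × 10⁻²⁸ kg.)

λ = 16.1 pm

KE = eV = 1.602 × 10⁻¹⁹ × 28.20 = 4.518 × 10⁻¹⁸ J.
p = √(2mKE) = √(2 × 1.884 × 10⁻²⁸ × 4.518 × 10⁻¹⁸) = 4.126 × 10⁻²³ kg·m/s.
λ = h/p = 6.626 × 10⁻³⁴ / 4.126 × 10⁻²³ = 1.61 × 10⁻¹¹ m = 16.1 pm.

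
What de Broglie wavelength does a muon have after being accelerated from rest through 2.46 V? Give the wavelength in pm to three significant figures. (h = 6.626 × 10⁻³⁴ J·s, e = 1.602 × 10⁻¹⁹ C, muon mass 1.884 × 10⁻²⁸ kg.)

KE = eV = 1.602 × 10⁻¹⁹ × 2.460 = 3.941 × 10⁻¹⁹ J.
p = √(2mKE) = √(2 × 1.884 × 10⁻²⁸ × 3.941 × 10⁻¹⁹) = 1.219 × 10⁻²³ kg·m/s.
λ = h/p = 6.626 × 10⁻³⁴ / 1.219 × 10⁻²³ = 5.44 × 10⁻¹¹ m = 54.4 pm.

λ = 54.4 pm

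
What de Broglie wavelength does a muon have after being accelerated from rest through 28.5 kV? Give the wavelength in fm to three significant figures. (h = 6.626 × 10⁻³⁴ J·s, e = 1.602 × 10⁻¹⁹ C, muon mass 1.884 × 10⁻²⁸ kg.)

KE = eV = 1.602 × 10⁻¹⁹ × 2.850 × 10⁴ = 4.566 × 10⁻¹⁵ J.
p = √(2mKE) = √(2 × 1.884 × 10⁻²⁸ × 4.566 × 10⁻¹⁵) = 1.312 × 10⁻²¹ kg·m/s.
λ = h/p = 6.626 × 10⁻³⁴ / 1.312 × 10⁻²¹ = 5.05 × 10⁻¹³ m = 505 fm.

λ = 505 fm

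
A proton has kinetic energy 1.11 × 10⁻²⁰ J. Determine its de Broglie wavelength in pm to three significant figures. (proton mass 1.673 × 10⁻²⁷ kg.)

λ = 109 pm

p = √(2mKE) = √(2 × 1.673 × 10⁻²⁷ × 1.110 × 10⁻²⁰) = 6.094 × 10⁻²⁴ kg·m/s.
λ = h/p = 6.626 × 10⁻³⁴ / 6.094 × 10⁻²⁴ = 1.09 × 10⁻¹⁰ m = 109 pm.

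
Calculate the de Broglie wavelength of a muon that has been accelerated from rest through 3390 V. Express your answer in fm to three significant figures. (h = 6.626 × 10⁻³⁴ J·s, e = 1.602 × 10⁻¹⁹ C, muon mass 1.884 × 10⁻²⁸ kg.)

λ = 1460 fm

KE = eV = 1.602 × 10⁻¹⁹ × 3390 = 5.431 × 10⁻¹⁶ J.
p = √(2mKE) = √(2 × 1.884 × 10⁻²⁸ × 5.431 × 10⁻¹⁶) = 4.524 × 10⁻²² kg·m/s.
λ = h/p = 6.626 × 10⁻³⁴ / 4.524 × 10⁻²² = 1.46 × 10⁻¹² m = 1460 fm.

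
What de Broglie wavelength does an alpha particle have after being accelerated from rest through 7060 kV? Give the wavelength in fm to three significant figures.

KE = 2eV = 2 × 1.602 × 10⁻¹⁹ × 7.060 × 10⁶ = 2.262 × 10⁻¹² J.
p = √(2mKE) = √(2 × 6.645 × 10⁻²⁷ × 2.262 × 10⁻¹²) = 1.734 × 10⁻¹⁹ kg·m/s.
λ = h/p = 6.626 × 10⁻³⁴ / 1.734 × 10⁻¹⁹ = 3.82 × 10⁻¹⁵ m = 3.82 fm.

λ = 3.82 fm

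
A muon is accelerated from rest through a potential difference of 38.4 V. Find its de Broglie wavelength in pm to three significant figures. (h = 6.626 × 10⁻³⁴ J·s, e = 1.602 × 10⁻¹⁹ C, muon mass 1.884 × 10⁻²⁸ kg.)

KE = eV = 1.602 × 10⁻¹⁹ × 38.40 = 6.152 × 10⁻¹⁸ J.
p = √(2mKE) = √(2 × 1.884 × 10⁻²⁸ × 6.152 × 10⁻¹⁸) = 4.815 × 10⁻²³ kg·m/s.
λ = h/p = 6.626 × 10⁻³⁴ / 4.815 × 10⁻²³ = 1.38 × 10⁻¹¹ m = 13.8 pm.

λ = 13.8 pm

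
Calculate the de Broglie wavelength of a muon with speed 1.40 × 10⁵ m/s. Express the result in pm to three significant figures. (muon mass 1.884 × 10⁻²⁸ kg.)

p = mv = 1.884 × 10⁻²⁸ × 1.40 × 10⁵ = 2.638 × 10⁻²³ kg·m/s.
λ = h/p = 6.626 × 10⁻³⁴ / 2.638 × 10⁻²³ = 2.51 × 10⁻¹¹ m = 25.1 pm.

λ = 25.1 pm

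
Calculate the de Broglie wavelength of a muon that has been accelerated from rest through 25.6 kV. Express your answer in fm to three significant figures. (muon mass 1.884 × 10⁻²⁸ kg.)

KE = eV = 1.602 × 10⁻¹⁹ × 2.560 × 10⁴ = 4.101 × 10⁻¹⁵ J.
p = √(2mKE) = √(2 × 1.884 × 10⁻²⁸ × 4.101 × 10⁻¹⁵) = 1.243 × 10⁻²¹ kg·m/s.
λ = h/p = 6.626 × 10⁻³⁴ / 1.243 × 10⁻²¹ = 5.33 × 10⁻¹³ m = 533 fm.

λ = 533 fm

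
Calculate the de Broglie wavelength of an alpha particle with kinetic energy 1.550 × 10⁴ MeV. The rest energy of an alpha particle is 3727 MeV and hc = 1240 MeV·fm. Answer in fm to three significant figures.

λ = 0.0657 fm

Total energy E = KE + m₀c² = 1.550 × 10⁴ + 3727 = 19227 MeV.
(pc)² = E² − (m₀c²)² = (19227)² − (3727)² = 3.558 × 10⁸ MeV², so pc = 1.886 × 10⁴ MeV.
λ = hc/(pc) = 1240 MeV·fm / 1.886 × 10⁴ MeV = 0.0657 fm.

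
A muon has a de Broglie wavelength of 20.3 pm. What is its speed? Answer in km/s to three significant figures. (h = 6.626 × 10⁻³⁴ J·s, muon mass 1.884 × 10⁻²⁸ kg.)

v = 173 km/s

p = h/λ = 6.626 × 10⁻³⁴ / 2.030 × 10⁻¹¹ = 3.264 × 10⁻²³ kg·m/s.
v = p/m = 3.264 × 10⁻²³ / 1.884 × 10⁻²⁸ = 1.73 × 10⁵ m/s = 173 km/s.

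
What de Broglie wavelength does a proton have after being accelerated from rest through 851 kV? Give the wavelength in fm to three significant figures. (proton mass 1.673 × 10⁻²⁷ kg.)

λ = 31.0 fm

KE = eV = 1.602 × 10⁻¹⁹ × 8.510 × 10⁵ = 1.363 × 10⁻¹³ J.
p = √(2mKE) = √(2 × 1.673 × 10⁻²⁷ × 1.363 × 10⁻¹³) = 2.136 × 10⁻²⁰ kg·m/s.
λ = h/p = 6.626 × 10⁻³⁴ / 2.136 × 10⁻²⁰ = 3.10 × 10⁻¹⁴ m = 31.0 fm.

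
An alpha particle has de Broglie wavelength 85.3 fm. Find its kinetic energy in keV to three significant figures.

p = h/λ = 6.626 × 10⁻³⁴ / 8.530 × 10⁻¹⁴ = 7.768 × 10⁻²¹ kg·m/s.
KE = p²/(2m) = (7.768 × 10⁻²¹)² / (2 × 6.645 × 10⁻²⁷) = 4.540 × 10⁻¹⁵ J = 28.3 keV.

KE = 28.3 keV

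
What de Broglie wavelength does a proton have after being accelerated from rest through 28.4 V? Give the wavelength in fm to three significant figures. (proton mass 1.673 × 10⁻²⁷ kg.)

λ = 5370 fm

KE = eV = 1.602 × 10⁻¹⁹ × 28.40 = 4.550 × 10⁻¹⁸ J.
p = √(2mKE) = √(2 × 1.673 × 10⁻²⁷ × 4.550 × 10⁻¹⁸) = 1.234 × 10⁻²² kg·m/s.
λ = h/p = 6.626 × 10⁻³⁴ / 1.234 × 10⁻²² = 5.37 × 10⁻¹² m = 5370 fm.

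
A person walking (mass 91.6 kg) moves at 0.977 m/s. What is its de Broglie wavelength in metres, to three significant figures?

λ = 7.40 × 10⁻³⁶ m

p = mv = 91.6 × 0.977 = 8.949 × 10¹ kg·m/s.
λ = h/p = 6.626 × 10⁻³⁴ / 8.949 × 10¹ = 7.40 × 10⁻³⁶ m.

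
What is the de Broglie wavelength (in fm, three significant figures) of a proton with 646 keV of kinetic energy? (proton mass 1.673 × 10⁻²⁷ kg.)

λ = 35.6 fm

KE = 646 keV = 1.035 × 10⁻¹³ J.
p = √(2mKE) = √(2 × 1.673 × 10⁻²⁷ × 1.035 × 10⁻¹³) = 1.861 × 10⁻²⁰ kg·m/s.
λ = h/p = 6.626 × 10⁻³⁴ / 1.861 × 10⁻²⁰ = 3.56 × 10⁻¹⁴ m = 35.6 fm.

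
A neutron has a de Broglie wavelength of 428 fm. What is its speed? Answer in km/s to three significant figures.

v = 924 km/s

p = h/λ = 6.626 × 10⁻³⁴ / 4.280 × 10⁻¹³ = 1.548 × 10⁻²¹ kg·m/s.
v = p/m = 1.548 × 10⁻²¹ / 1.675 × 10⁻²⁷ = 9.24 × 10⁵ m/s = 924 km/s.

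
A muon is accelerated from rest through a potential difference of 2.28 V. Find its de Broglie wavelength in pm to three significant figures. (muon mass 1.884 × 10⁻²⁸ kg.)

KE = eV = 1.602 × 10⁻¹⁹ × 2.280 = 3.653 × 10⁻¹⁹ J.
p = √(2mKE) = √(2 × 1.884 × 10⁻²⁸ × 3.653 × 10⁻¹⁹) = 1.173 × 10⁻²³ kg·m/s.
λ = h/p = 6.626 × 10⁻³⁴ / 1.173 × 10⁻²³ = 5.65 × 10⁻¹¹ m = 56.5 pm.

λ = 56.5 pm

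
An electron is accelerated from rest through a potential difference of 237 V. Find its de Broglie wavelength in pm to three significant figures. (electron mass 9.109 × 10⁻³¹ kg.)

KE = eV = 1.602 × 10⁻¹⁹ × 237.0 = 3.797 × 10⁻¹⁷ J.
p = √(2mKE) = √(2 × 9.109 × 10⁻³¹ × 3.797 × 10⁻¹⁷) = 8.317 × 10⁻²⁴ kg·m/s.
λ = h/p = 6.626 × 10⁻³⁴ / 8.317 × 10⁻²⁴ = 7.97 × 10⁻¹¹ m = 79.7 pm.

λ = 79.7 pm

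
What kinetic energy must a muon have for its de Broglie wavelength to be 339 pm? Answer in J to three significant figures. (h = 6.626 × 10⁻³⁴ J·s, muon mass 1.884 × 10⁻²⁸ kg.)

p = h/λ = 6.626 × 10⁻³⁴ / 3.390 × 10⁻¹⁰ = 1.955 × 10⁻²⁴ kg·m/s.
KE = p²/(2m) = (1.955 × 10⁻²⁴)² / (2 × 1.884 × 10⁻²⁸) = 1.014 × 10⁻²⁰ J = 1.01 × 10⁻²⁰ J.

KE = 1.01 × 10⁻²⁰ J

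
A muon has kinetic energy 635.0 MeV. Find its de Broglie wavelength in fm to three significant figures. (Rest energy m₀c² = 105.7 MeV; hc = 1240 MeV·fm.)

Total energy E = KE + m₀c² = 635.0 + 105.7 = 740.7 MeV.
(pc)² = E² − (m₀c²)² = (740.7)² − (105.7)² = 5.375 × 10⁵ MeV², so pc = 733.1 MeV.
λ = hc/(pc) = 1240 MeV·fm / 733.1 MeV = 1.69 fm.

λ = 1.69 fm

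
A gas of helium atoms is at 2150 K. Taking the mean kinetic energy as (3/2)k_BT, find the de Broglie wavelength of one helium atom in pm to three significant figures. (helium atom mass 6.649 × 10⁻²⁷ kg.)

λ = 27.2 pm

KE = (3/2)k_BT = 1.5 × 1.381 × 10⁻²³ × 2150 = 4.454 × 10⁻²⁰ J.
p = √(2mKE) = √(2 × 6.649 × 10⁻²⁷ × 4.454 × 10⁻²⁰) = 2.434 × 10⁻²³ kg·m/s.
λ = h/p = 2.72 × 10⁻¹¹ m = 27.2 pm.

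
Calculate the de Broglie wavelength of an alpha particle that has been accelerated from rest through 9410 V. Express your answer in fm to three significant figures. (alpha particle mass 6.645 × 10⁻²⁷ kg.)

KE = 2eV = 2 × 1.602 × 10⁻¹⁹ × 9410 = 3.015 × 10⁻¹⁵ J.
p = √(2mKE) = √(2 × 6.645 × 10⁻²⁷ × 3.015 × 10⁻¹⁵) = 6.330 × 10⁻²¹ kg·m/s.
λ = h/p = 6.626 × 10⁻³⁴ / 6.330 × 10⁻²¹ = 1.05 × 10⁻¹³ m = 105 fm.

λ = 105 fm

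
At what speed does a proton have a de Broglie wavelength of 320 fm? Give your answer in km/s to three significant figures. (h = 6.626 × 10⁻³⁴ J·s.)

v = 1240 km/s

p = h/λ = 6.626 × 10⁻³⁴ / 3.200 × 10⁻¹³ = 2.071 × 10⁻²¹ kg·m/s.
v = p/m = 2.071 × 10⁻²¹ / 1.673 × 10⁻²⁷ = 1.24 × 10⁶ m/s = 1240 km/s.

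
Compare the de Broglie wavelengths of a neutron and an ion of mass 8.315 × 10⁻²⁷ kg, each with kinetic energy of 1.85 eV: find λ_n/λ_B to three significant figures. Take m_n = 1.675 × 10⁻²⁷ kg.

λ_n/λ_B = 2.23

At fixed KE, p = √(2mKE) so λ = h/p ∝ 1/√m.
λ_n/λ_B = √(m_B/m_n) = √(8.315 × 10⁻²⁷/1.675 × 10⁻²⁷) = √(4.964) = 2.23.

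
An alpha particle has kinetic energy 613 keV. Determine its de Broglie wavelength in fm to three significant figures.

λ = 18.3 fm

KE = 613 keV = 9.820 × 10⁻¹⁴ J.
p = √(2mKE) = √(2 × 6.645 × 10⁻²⁷ × 9.820 × 10⁻¹⁴) = 3.613 × 10⁻²⁰ kg·m/s.
λ = h/p = 6.626 × 10⁻³⁴ / 3.613 × 10⁻²⁰ = 1.83 × 10⁻¹⁴ m = 18.3 fm.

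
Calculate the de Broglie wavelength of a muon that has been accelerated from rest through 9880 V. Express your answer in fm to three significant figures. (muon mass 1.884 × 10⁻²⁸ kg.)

KE = eV = 1.602 × 10⁻¹⁹ × 9880 = 1.583 × 10⁻¹⁵ J.
p = √(2mKE) = √(2 × 1.884 × 10⁻²⁸ × 1.583 × 10⁻¹⁵) = 7.723 × 10⁻²² kg·m/s.
λ = h/p = 6.626 × 10⁻³⁴ / 7.723 × 10⁻²² = 8.58 × 10⁻¹³ m = 858 fm.

λ = 858 fm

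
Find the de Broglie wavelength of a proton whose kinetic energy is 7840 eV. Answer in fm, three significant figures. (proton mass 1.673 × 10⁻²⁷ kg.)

KE = 7840 eV = 1.256 × 10⁻¹⁵ J.
p = √(2mKE) = √(2 × 1.673 × 10⁻²⁷ × 1.256 × 10⁻¹⁵) = 2.050 × 10⁻²¹ kg·m/s.
λ = h/p = 6.626 × 10⁻³⁴ / 2.050 × 10⁻²¹ = 3.23 × 10⁻¹³ m = 323 fm.

λ = 323 fm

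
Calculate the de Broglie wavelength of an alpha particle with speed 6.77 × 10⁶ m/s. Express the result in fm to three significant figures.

λ = 14.7 fm

p = mv = 6.645 × 10⁻²⁷ × 6.77 × 10⁶ = 4.499 × 10⁻²⁰ kg·m/s.
λ = h/p = 6.626 × 10⁻³⁴ / 4.499 × 10⁻²⁰ = 1.47 × 10⁻¹⁴ m = 14.7 fm.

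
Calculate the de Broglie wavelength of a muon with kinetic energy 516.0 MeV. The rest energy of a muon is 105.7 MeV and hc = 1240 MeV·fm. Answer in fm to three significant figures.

Total energy E = KE + m₀c² = 516.0 + 105.7 = 621.7 MeV.
(pc)² = E² − (m₀c²)² = (621.7)² − (105.7)² = 3.753 × 10⁵ MeV², so pc = 612.6 MeV.
λ = hc/(pc) = 1240 MeV·fm / 612.6 MeV = 2.02 fm.

λ = 2.02 fm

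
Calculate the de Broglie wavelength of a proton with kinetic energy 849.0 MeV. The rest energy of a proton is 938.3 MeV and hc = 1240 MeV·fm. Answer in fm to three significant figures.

λ = 0.815 fm

Total energy E = KE + m₀c² = 849.0 + 938.3 = 1787.3 MeV.
(pc)² = E² − (m₀c²)² = (1787.3)² − (938.3)² = 2.314 × 10⁶ MeV², so pc = 1521 MeV.
λ = hc/(pc) = 1240 MeV·fm / 1521 MeV = 0.815 fm.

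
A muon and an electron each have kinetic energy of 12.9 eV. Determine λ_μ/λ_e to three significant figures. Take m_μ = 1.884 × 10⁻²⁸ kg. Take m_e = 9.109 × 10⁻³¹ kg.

At fixed KE, p = √(2mKE) so λ = h/p ∝ 1/√m.
λ_μ/λ_e = √(m_e/m_μ) = √(9.109 × 10⁻³¹/1.884 × 10⁻²⁸) = √(4.835 × 10⁻³) = 0.0695.

λ_μ/λ_e = 0.0695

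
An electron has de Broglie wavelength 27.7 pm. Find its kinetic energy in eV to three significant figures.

KE = 1960 eV

p = h/λ = 6.626 × 10⁻³⁴ / 2.770 × 10⁻¹¹ = 2.392 × 10⁻²³ kg·m/s.
KE = p²/(2m) = (2.392 × 10⁻²³)² / (2 × 9.109 × 10⁻³¹) = 3.141 × 10⁻¹⁶ J = 1960 eV.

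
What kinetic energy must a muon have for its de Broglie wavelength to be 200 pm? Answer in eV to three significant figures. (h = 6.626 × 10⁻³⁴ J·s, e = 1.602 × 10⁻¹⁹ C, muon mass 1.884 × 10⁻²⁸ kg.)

KE = 0.182 eV

p = h/λ = 6.626 × 10⁻³⁴ / 2.000 × 10⁻¹⁰ = 3.313 × 10⁻²⁴ kg·m/s.
KE = p²/(2m) = (3.313 × 10⁻²⁴)² / (2 × 1.884 × 10⁻²⁸) = 2.913 × 10⁻²⁰ J = 0.182 eV.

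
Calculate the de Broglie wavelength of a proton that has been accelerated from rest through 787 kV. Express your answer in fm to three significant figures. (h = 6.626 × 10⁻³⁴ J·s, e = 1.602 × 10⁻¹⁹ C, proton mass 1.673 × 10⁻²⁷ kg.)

KE = eV = 1.602 × 10⁻¹⁹ × 7.870 × 10⁵ = 1.261 × 10⁻¹³ J.
p = √(2mKE) = √(2 × 1.673 × 10⁻²⁷ × 1.261 × 10⁻¹³) = 2.054 × 10⁻²⁰ kg·m/s.
λ = h/p = 6.626 × 10⁻³⁴ / 2.054 × 10⁻²⁰ = 3.23 × 10⁻¹⁴ m = 32.3 fm.

λ = 32.3 fm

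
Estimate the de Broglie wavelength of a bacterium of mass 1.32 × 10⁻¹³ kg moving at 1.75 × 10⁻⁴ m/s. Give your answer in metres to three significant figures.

λ = 2.87 × 10⁻¹⁷ m

p = mv = 1.32 × 10⁻¹³ × 1.75 × 10⁻⁴ = 2.310 × 10⁻¹⁷ kg·m/s.
λ = h/p = 6.626 × 10⁻³⁴ / 2.310 × 10⁻¹⁷ = 2.87 × 10⁻¹⁷ m.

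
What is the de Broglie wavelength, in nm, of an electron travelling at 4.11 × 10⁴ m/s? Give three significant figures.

p = mv = 9.109 × 10⁻³¹ × 4.11 × 10⁴ = 3.744 × 10⁻²⁶ kg·m/s.
λ = h/p = 6.626 × 10⁻³⁴ / 3.744 × 10⁻²⁶ = 1.77 × 10⁻⁸ m = 17.7 nm.

λ = 17.7 nm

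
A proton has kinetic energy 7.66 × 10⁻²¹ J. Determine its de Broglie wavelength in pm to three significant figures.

λ = 131 pm

p = √(2mKE) = √(2 × 1.673 × 10⁻²⁷ × 7.660 × 10⁻²¹) = 5.063 × 10⁻²⁴ kg·m/s.
λ = h/p = 6.626 × 10⁻³⁴ / 5.063 × 10⁻²⁴ = 1.31 × 10⁻¹⁰ m = 131 pm.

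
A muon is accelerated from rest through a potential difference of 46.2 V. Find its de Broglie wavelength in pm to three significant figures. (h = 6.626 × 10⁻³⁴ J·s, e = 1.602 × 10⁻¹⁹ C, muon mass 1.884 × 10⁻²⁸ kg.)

KE = eV = 1.602 × 10⁻¹⁹ × 46.20 = 7.401 × 10⁻¹⁸ J.
p = √(2mKE) = √(2 × 1.884 × 10⁻²⁸ × 7.401 × 10⁻¹⁸) = 5.281 × 10⁻²³ kg·m/s.
λ = h/p = 6.626 × 10⁻³⁴ / 5.281 × 10⁻²³ = 1.25 × 10⁻¹¹ m = 12.5 pm.

λ = 12.5 pm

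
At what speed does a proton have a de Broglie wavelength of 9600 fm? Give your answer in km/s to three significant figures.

v = 41.3 km/s

p = h/λ = 6.626 × 10⁻³⁴ / 9.600 × 10⁻¹² = 6.902 × 10⁻²³ kg·m/s.
v = p/m = 6.902 × 10⁻²³ / 1.673 × 10⁻²⁷ = 4.13 × 10⁴ m/s = 41.3 km/s.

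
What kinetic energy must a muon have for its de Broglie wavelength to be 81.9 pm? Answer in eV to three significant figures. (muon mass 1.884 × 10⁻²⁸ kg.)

p = h/λ = 6.626 × 10⁻³⁴ / 8.190 × 10⁻¹¹ = 8.090 × 10⁻²⁴ kg·m/s.
KE = p²/(2m) = (8.090 × 10⁻²⁴)² / (2 × 1.884 × 10⁻²⁸) = 1.737 × 10⁻¹⁹ J = 1.08 eV.

KE = 1.08 eV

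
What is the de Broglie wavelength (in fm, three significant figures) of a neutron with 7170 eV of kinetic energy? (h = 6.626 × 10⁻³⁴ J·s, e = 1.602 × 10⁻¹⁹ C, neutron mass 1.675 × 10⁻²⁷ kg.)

KE = 7170 eV = 1.149 × 10⁻¹⁵ J.
p = √(2mKE) = √(2 × 1.675 × 10⁻²⁷ × 1.149 × 10⁻¹⁵) = 1.962 × 10⁻²¹ kg·m/s.
λ = h/p = 6.626 × 10⁻³⁴ / 1.962 × 10⁻²¹ = 3.38 × 10⁻¹³ m = 338 fm.

λ = 338 fm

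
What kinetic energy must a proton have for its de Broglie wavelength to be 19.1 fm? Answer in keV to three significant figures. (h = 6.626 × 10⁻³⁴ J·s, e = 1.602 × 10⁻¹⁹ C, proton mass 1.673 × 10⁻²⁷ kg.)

p = h/λ = 6.626 × 10⁻³⁴ / 1.910 × 10⁻¹⁴ = 3.469 × 10⁻²⁰ kg·m/s.
KE = p²/(2m) = (3.469 × 10⁻²⁰)² / (2 × 1.673 × 10⁻²⁷) = 3.597 × 10⁻¹³ J = 2250 keV.

KE = 2250 keV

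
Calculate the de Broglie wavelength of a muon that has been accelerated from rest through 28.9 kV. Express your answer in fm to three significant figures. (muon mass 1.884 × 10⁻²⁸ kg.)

λ = 502 fm

KE = eV = 1.602 × 10⁻¹⁹ × 2.890 × 10⁴ = 4.630 × 10⁻¹⁵ J.
p = √(2mKE) = √(2 × 1.884 × 10⁻²⁸ × 4.630 × 10⁻¹⁵) = 1.321 × 10⁻²¹ kg·m/s.
λ = h/p = 6.626 × 10⁻³⁴ / 1.321 × 10⁻²¹ = 5.02 × 10⁻¹³ m = 502 fm.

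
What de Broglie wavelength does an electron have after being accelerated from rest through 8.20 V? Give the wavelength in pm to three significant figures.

λ = 428 pm

KE = eV = 1.602 × 10⁻¹⁹ × 8.200 = 1.314 × 10⁻¹⁸ J.
p = √(2mKE) = √(2 × 9.109 × 10⁻³¹ × 1.314 × 10⁻¹⁸) = 1.547 × 10⁻²⁴ kg·m/s.
λ = h/p = 6.626 × 10⁻³⁴ / 1.547 × 10⁻²⁴ = 4.28 × 10⁻¹⁰ m = 428 pm.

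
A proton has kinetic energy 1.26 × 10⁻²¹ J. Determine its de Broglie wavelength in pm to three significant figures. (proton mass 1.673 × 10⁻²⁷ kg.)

λ = 323 pm

p = √(2mKE) = √(2 × 1.673 × 10⁻²⁷ × 1.260 × 10⁻²¹) = 2.053 × 10⁻²⁴ kg·m/s.
λ = h/p = 6.626 × 10⁻³⁴ / 2.053 × 10⁻²⁴ = 3.23 × 10⁻¹⁰ m = 323 pm.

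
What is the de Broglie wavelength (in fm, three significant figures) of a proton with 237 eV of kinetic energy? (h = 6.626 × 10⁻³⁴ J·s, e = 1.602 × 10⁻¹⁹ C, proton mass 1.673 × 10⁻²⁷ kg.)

λ = 1860 fm

KE = 237 eV = 3.797 × 10⁻¹⁷ J.
p = √(2mKE) = √(2 × 1.673 × 10⁻²⁷ × 3.797 × 10⁻¹⁷) = 3.564 × 10⁻²² kg·m/s.
λ = h/p = 6.626 × 10⁻³⁴ / 3.564 × 10⁻²² = 1.86 × 10⁻¹² m = 1860 fm.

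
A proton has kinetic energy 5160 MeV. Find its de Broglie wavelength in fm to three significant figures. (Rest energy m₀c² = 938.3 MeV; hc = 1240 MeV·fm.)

Total energy E = KE + m₀c² = 5160 + 938.3 = 6098.3 MeV.
(pc)² = E² − (m₀c²)² = (6098.3)² − (938.3)² = 3.631 × 10⁷ MeV², so pc = 6026 MeV.
λ = hc/(pc) = 1240 MeV·fm / 6026 MeV = 0.206 fm.

λ = 0.206 fm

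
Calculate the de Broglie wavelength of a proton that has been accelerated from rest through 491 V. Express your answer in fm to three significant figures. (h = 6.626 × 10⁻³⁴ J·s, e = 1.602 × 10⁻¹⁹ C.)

λ = 1290 fm

KE = eV = 1.602 × 10⁻¹⁹ × 491.0 = 7.866 × 10⁻¹⁷ J.
p = √(2mKE) = √(2 × 1.673 × 10⁻²⁷ × 7.866 × 10⁻¹⁷) = 5.130 × 10⁻²² kg·m/s.
λ = h/p = 6.626 × 10⁻³⁴ / 5.130 × 10⁻²² = 1.29 × 10⁻¹² m = 1290 fm.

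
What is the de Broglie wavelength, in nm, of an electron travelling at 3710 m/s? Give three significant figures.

λ = 196 nm

p = mv = 9.109 × 10⁻³¹ × 3710 = 3.379 × 10⁻²⁷ kg·m/s.
λ = h/p = 6.626 × 10⁻³⁴ / 3.379 × 10⁻²⁷ = 1.96 × 10⁻⁷ m = 196 nm.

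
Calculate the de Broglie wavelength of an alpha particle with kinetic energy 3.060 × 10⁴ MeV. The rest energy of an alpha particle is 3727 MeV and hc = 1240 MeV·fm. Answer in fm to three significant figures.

Total energy E = KE + m₀c² = 3.060 × 10⁴ + 3727 = 34327 MeV.
(pc)² = E² − (m₀c²)² = (34327)² − (3727)² = 1.164 × 10⁹ MeV², so pc = 3.412 × 10⁴ MeV.
λ = hc/(pc) = 1240 MeV·fm / 3.412 × 10⁴ MeV = 0.0363 fm.

λ = 0.0363 fm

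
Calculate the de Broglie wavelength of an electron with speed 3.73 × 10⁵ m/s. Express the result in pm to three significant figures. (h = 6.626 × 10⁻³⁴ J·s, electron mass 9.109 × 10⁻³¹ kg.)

p = mv = 9.109 × 10⁻³¹ × 3.73 × 10⁵ = 3.398 × 10⁻²⁵ kg·m/s.
λ = h/p = 6.626 × 10⁻³⁴ / 3.398 × 10⁻²⁵ = 1.95 × 10⁻⁹ m = 1950 pm.

λ = 1950 pm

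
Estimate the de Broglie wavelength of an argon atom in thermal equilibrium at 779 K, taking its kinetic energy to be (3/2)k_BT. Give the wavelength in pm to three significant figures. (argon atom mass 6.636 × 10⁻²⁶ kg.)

KE = (3/2)k_BT = 1.5 × 1.381 × 10⁻²³ × 779 = 1.614 × 10⁻²⁰ J.
p = √(2mKE) = √(2 × 6.636 × 10⁻²⁶ × 1.614 × 10⁻²⁰) = 4.628 × 10⁻²³ kg·m/s.
λ = h/p = 1.43 × 10⁻¹¹ m = 14.3 pm.

λ = 14.3 pm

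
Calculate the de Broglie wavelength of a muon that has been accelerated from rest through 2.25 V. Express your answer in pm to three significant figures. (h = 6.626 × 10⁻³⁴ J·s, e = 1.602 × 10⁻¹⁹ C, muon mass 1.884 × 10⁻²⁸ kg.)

KE = eV = 1.602 × 10⁻¹⁹ × 2.250 = 3.605 × 10⁻¹⁹ J.
p = √(2mKE) = √(2 × 1.884 × 10⁻²⁸ × 3.605 × 10⁻¹⁹) = 1.165 × 10⁻²³ kg·m/s.
λ = h/p = 6.626 × 10⁻³⁴ / 1.165 × 10⁻²³ = 5.69 × 10⁻¹¹ m = 56.9 pm.

λ = 56.9 pm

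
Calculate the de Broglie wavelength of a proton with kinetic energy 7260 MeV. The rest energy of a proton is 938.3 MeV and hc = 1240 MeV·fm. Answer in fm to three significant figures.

λ = 0.152 fm

Total energy E = KE + m₀c² = 7260 + 938.3 = 8198.3 MeV.
(pc)² = E² − (m₀c²)² = (8198.3)² − (938.3)² = 6.633 × 10⁷ MeV², so pc = 8144 MeV.
λ = hc/(pc) = 1240 MeV·fm / 8144 MeV = 0.152 fm.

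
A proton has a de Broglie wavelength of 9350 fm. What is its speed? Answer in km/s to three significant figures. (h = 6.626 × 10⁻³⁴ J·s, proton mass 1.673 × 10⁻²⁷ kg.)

p = h/λ = 6.626 × 10⁻³⁴ / 9.350 × 10⁻¹² = 7.087 × 10⁻²³ kg·m/s.
v = p/m = 7.087 × 10⁻²³ / 1.673 × 10⁻²⁷ = 4.24 × 10⁴ m/s = 42.4 km/s.

v = 42.4 km/s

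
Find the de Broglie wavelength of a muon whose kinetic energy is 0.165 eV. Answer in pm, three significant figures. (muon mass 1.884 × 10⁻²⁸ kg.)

λ = 210 pm

KE = 0.165 eV = 2.643 × 10⁻²⁰ J.
p = √(2mKE) = √(2 × 1.884 × 10⁻²⁸ × 2.643 × 10⁻²⁰) = 3.156 × 10⁻²⁴ kg·m/s.
λ = h/p = 6.626 × 10⁻³⁴ / 3.156 × 10⁻²⁴ = 2.10 × 10⁻¹⁰ m = 210 pm.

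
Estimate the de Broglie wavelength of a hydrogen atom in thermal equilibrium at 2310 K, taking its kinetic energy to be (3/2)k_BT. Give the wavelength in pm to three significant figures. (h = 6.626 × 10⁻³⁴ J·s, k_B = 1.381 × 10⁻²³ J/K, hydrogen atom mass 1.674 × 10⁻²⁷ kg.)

λ = 52.3 pm

KE = (3/2)k_BT = 1.5 × 1.381 × 10⁻²³ × 2310 = 4.785 × 10⁻²⁰ J.
p = √(2mKE) = √(2 × 1.674 × 10⁻²⁷ × 4.785 × 10⁻²⁰) = 1.266 × 10⁻²³ kg·m/s.
λ = h/p = 5.23 × 10⁻¹¹ m = 52.3 pm.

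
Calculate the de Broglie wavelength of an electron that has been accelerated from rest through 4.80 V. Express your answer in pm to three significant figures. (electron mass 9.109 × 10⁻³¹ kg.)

λ = 560 pm

KE = eV = 1.602 × 10⁻¹⁹ × 4.800 = 7.690 × 10⁻¹⁹ J.
p = √(2mKE) = √(2 × 9.109 × 10⁻³¹ × 7.690 × 10⁻¹⁹) = 1.184 × 10⁻²⁴ kg·m/s.
λ = h/p = 6.626 × 10⁻³⁴ / 1.184 × 10⁻²⁴ = 5.60 × 10⁻¹⁰ m = 560 pm.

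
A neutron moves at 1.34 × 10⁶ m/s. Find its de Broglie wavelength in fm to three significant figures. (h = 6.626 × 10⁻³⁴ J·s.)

λ = 295 fm

p = mv = 1.675 × 10⁻²⁷ × 1.34 × 10⁶ = 2.245 × 10⁻²¹ kg·m/s.
λ = h/p = 6.626 × 10⁻³⁴ / 2.245 × 10⁻²¹ = 2.95 × 10⁻¹³ m = 295 fm.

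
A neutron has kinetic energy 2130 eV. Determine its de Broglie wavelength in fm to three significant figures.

KE = 2130 eV = 3.412 × 10⁻¹⁶ J.
p = √(2mKE) = √(2 × 1.675 × 10⁻²⁷ × 3.412 × 10⁻¹⁶) = 1.069 × 10⁻²¹ kg·m/s.
λ = h/p = 6.626 × 10⁻³⁴ / 1.069 × 10⁻²¹ = 6.20 × 10⁻¹³ m = 620 fm.

λ = 620 fm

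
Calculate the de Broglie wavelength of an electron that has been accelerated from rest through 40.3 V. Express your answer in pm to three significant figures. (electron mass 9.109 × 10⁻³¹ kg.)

KE = eV = 1.602 × 10⁻¹⁹ × 40.30 = 6.456 × 10⁻¹⁸ J.
p = √(2mKE) = √(2 × 9.109 × 10⁻³¹ × 6.456 × 10⁻¹⁸) = 3.430 × 10⁻²⁴ kg·m/s.
λ = h/p = 6.626 × 10⁻³⁴ / 3.430 × 10⁻²⁴ = 1.93 × 10⁻¹⁰ m = 193 pm.

λ = 193 pm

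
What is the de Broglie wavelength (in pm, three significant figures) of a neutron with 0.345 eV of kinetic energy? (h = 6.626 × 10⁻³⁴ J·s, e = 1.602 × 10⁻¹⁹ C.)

KE = 0.345 eV = 5.527 × 10⁻²⁰ J.
p = √(2mKE) = √(2 × 1.675 × 10⁻²⁷ × 5.527 × 10⁻²⁰) = 1.361 × 10⁻²³ kg·m/s.
λ = h/p = 6.626 × 10⁻³⁴ / 1.361 × 10⁻²³ = 4.87 × 10⁻¹¹ m = 48.7 pm.

λ = 48.7 pm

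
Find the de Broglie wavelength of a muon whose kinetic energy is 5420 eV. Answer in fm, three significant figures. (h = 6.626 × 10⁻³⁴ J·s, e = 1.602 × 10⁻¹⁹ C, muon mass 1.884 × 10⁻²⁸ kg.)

λ = 1160 fm

KE = 5420 eV = 8.683 × 10⁻¹⁶ J.
p = √(2mKE) = √(2 × 1.884 × 10⁻²⁸ × 8.683 × 10⁻¹⁶) = 5.720 × 10⁻²² kg·m/s.
λ = h/p = 6.626 × 10⁻³⁴ / 5.720 × 10⁻²² = 1.16 × 10⁻¹² m = 1160 fm.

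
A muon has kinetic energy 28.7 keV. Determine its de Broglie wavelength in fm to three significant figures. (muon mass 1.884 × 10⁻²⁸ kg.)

λ = 503 fm

KE = 28.7 keV = 4.598 × 10⁻¹⁵ J.
p = √(2mKE) = √(2 × 1.884 × 10⁻²⁸ × 4.598 × 10⁻¹⁵) = 1.316 × 10⁻²¹ kg·m/s.
λ = h/p = 6.626 × 10⁻³⁴ / 1.316 × 10⁻²¹ = 5.03 × 10⁻¹³ m = 503 fm.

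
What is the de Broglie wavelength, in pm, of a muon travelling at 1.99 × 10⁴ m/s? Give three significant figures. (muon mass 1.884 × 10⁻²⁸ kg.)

λ = 177 pm

p = mv = 1.884 × 10⁻²⁸ × 1.99 × 10⁴ = 3.749 × 10⁻²⁴ kg·m/s.
λ = h/p = 6.626 × 10⁻³⁴ / 3.749 × 10⁻²⁴ = 1.77 × 10⁻¹⁰ m = 177 pm.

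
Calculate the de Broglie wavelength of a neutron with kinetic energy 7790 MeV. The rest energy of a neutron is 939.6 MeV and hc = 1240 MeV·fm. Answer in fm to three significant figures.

λ = 0.143 fm

Total energy E = KE + m₀c² = 7790 + 939.6 = 8729.6 MeV.
(pc)² = E² − (m₀c²)² = (8729.6)² − (939.6)² = 7.532 × 10⁷ MeV², so pc = 8679 MeV.
λ = hc/(pc) = 1240 MeV·fm / 8679 MeV = 0.143 fm.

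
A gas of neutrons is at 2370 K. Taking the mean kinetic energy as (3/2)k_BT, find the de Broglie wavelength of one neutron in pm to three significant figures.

KE = (3/2)k_BT = 1.5 × 1.381 × 10⁻²³ × 2370 = 4.909 × 10⁻²⁰ J.
p = √(2mKE) = √(2 × 1.675 × 10⁻²⁷ × 4.909 × 10⁻²⁰) = 1.282 × 10⁻²³ kg·m/s.
λ = h/p = 5.17 × 10⁻¹¹ m = 51.7 pm.

λ = 51.7 pm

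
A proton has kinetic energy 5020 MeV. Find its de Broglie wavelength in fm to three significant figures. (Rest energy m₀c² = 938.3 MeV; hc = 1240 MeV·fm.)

Total energy E = KE + m₀c² = 5020 + 938.3 = 5958.3 MeV.
(pc)² = E² − (m₀c²)² = (5958.3)² − (938.3)² = 3.462 × 10⁷ MeV², so pc = 5884 MeV.
λ = hc/(pc) = 1240 MeV·fm / 5884 MeV = 0.211 fm.

λ = 0.211 fm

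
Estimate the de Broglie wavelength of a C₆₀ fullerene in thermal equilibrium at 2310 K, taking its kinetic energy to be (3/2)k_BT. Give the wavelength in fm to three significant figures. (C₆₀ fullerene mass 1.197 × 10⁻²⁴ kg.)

λ = 1960 fm

KE = (3/2)k_BT = 1.5 × 1.381 × 10⁻²³ × 2310 = 4.785 × 10⁻²⁰ J.
p = √(2mKE) = √(2 × 1.197 × 10⁻²⁴ × 4.785 × 10⁻²⁰) = 3.385 × 10⁻²² kg·m/s.
λ = h/p = 1.96 × 10⁻¹² m = 1960 fm.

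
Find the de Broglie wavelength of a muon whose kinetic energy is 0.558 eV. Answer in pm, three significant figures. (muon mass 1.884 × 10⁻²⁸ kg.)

KE = 0.558 eV = 8.939 × 10⁻²⁰ J.
p = √(2mKE) = √(2 × 1.884 × 10⁻²⁸ × 8.939 × 10⁻²⁰) = 5.804 × 10⁻²⁴ kg·m/s.
λ = h/p = 6.626 × 10⁻³⁴ / 5.804 × 10⁻²⁴ = 1.14 × 10⁻¹⁰ m = 114 pm.

λ = 114 pm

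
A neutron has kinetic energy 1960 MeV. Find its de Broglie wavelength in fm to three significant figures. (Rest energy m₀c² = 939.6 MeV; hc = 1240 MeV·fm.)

λ = 0.452 fm

Total energy E = KE + m₀c² = 1960 + 939.6 = 2899.6 MeV.
(pc)² = E² − (m₀c²)² = (2899.6)² − (939.6)² = 7.525 × 10⁶ MeV², so pc = 2743 MeV.
λ = hc/(pc) = 1240 MeV·fm / 2743 MeV = 0.452 fm.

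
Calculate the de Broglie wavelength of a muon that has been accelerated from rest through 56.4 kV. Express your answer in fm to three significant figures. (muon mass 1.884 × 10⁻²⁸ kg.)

λ = 359 fm

KE = eV = 1.602 × 10⁻¹⁹ × 5.640 × 10⁴ = 9.035 × 10⁻¹⁵ J.
p = √(2mKE) = √(2 × 1.884 × 10⁻²⁸ × 9.035 × 10⁻¹⁵) = 1.845 × 10⁻²¹ kg·m/s.
λ = h/p = 6.626 × 10⁻³⁴ / 1.845 × 10⁻²¹ = 3.59 × 10⁻¹³ m = 359 fm.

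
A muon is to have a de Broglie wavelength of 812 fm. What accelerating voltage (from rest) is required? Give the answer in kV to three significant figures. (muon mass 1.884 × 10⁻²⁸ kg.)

V = 11.0 kV

p = h/λ = 6.626 × 10⁻³⁴ / 8.120 × 10⁻¹³ = 8.160 × 10⁻²² kg·m/s.
KE = p²/(2m) = 1.767 × 10⁻¹⁵ J.
V = KE/e = 1.767 × 10⁻¹⁵ / (1.602 × 10⁻¹⁹) = 11.0 kV.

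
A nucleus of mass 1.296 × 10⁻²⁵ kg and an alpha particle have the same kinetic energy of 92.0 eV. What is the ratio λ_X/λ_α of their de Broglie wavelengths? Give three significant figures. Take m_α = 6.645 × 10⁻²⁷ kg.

At fixed KE, p = √(2mKE) so λ = h/p ∝ 1/√m.
λ_X/λ_α = √(m_α/m_X) = √(6.645 × 10⁻²⁷/1.296 × 10⁻²⁵) = √(0.05127) = 0.226.

λ_X/λ_α = 0.226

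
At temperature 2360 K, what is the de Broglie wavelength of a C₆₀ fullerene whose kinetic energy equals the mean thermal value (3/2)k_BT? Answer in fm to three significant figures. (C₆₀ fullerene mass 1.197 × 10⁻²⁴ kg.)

KE = (3/2)k_BT = 1.5 × 1.381 × 10⁻²³ × 2360 = 4.889 × 10⁻²⁰ J.
p = √(2mKE) = √(2 × 1.197 × 10⁻²⁴ × 4.889 × 10⁻²⁰) = 3.421 × 10⁻²² kg·m/s.
λ = h/p = 1.94 × 10⁻¹² m = 1940 fm.

λ = 1940 fm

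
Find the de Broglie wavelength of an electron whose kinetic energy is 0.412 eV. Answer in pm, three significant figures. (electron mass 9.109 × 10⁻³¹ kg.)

KE = 0.412 eV = 6.600 × 10⁻²⁰ J.
p = √(2mKE) = √(2 × 9.109 × 10⁻³¹ × 6.600 × 10⁻²⁰) = 3.468 × 10⁻²⁵ kg·m/s.
λ = h/p = 6.626 × 10⁻³⁴ / 3.468 × 10⁻²⁵ = 1.91 × 10⁻⁹ m = 1910 pm.

λ = 1910 pm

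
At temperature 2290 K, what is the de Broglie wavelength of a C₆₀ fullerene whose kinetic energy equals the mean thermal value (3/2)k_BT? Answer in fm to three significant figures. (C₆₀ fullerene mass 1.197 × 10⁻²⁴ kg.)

KE = (3/2)k_BT = 1.5 × 1.381 × 10⁻²³ × 2290 = 4.744 × 10⁻²⁰ J.
p = √(2mKE) = √(2 × 1.197 × 10⁻²⁴ × 4.744 × 10⁻²⁰) = 3.370 × 10⁻²² kg·m/s.
λ = h/p = 1.97 × 10⁻¹² m = 1970 fm.

λ = 1970 fm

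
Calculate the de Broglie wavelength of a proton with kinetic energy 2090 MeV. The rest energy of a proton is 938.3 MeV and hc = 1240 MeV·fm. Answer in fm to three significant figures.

λ = 0.431 fm

Total energy E = KE + m₀c² = 2090 + 938.3 = 3028.3 MeV.
(pc)² = E² − (m₀c²)² = (3028.3)² − (938.3)² = 8.290 × 10⁶ MeV², so pc = 2879 MeV.
λ = hc/(pc) = 1240 MeV·fm / 2879 MeV = 0.431 fm.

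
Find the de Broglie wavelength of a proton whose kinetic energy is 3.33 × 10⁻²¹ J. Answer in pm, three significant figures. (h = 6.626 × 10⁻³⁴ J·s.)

λ = 199 pm

p = √(2mKE) = √(2 × 1.673 × 10⁻²⁷ × 3.330 × 10⁻²¹) = 3.338 × 10⁻²⁴ kg·m/s.
λ = h/p = 6.626 × 10⁻³⁴ / 3.338 × 10⁻²⁴ = 1.99 × 10⁻¹⁰ m = 199 pm.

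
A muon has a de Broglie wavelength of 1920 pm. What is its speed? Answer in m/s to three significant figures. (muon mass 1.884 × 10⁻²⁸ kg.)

p = h/λ = 6.626 × 10⁻³⁴ / 1.920 × 10⁻⁹ = 3.451 × 10⁻²⁵ kg·m/s.
v = p/m = 3.451 × 10⁻²⁵ / 1.884 × 10⁻²⁸ = 1.83 × 10³ m/s = 1830 m/s.

v = 1830 m/s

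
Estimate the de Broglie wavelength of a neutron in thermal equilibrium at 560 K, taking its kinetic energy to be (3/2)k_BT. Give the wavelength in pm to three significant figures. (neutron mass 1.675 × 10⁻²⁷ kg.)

KE = (3/2)k_BT = 1.5 × 1.381 × 10⁻²³ × 560 = 1.160 × 10⁻²⁰ J.
p = √(2mKE) = √(2 × 1.675 × 10⁻²⁷ × 1.160 × 10⁻²⁰) = 6.234 × 10⁻²⁴ kg·m/s.
λ = h/p = 1.06 × 10⁻¹⁰ m = 106 pm.

λ = 106 pm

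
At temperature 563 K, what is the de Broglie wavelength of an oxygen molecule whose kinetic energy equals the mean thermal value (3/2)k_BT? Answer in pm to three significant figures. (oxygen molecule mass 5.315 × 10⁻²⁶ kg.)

KE = (3/2)k_BT = 1.5 × 1.381 × 10⁻²³ × 563 = 1.166 × 10⁻²⁰ J.
p = √(2mKE) = √(2 × 5.315 × 10⁻²⁶ × 1.166 × 10⁻²⁰) = 3.521 × 10⁻²³ kg·m/s.
λ = h/p = 1.88 × 10⁻¹¹ m = 18.8 pm.

λ = 18.8 pm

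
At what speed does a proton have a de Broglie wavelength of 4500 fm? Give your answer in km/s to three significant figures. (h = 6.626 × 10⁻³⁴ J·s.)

v = 88.0 km/s

p = h/λ = 6.626 × 10⁻³⁴ / 4.500 × 10⁻¹² = 1.472 × 10⁻²² kg·m/s.
v = p/m = 1.472 × 10⁻²² / 1.673 × 10⁻²⁷ = 8.80 × 10⁴ m/s = 88.0 km/s.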